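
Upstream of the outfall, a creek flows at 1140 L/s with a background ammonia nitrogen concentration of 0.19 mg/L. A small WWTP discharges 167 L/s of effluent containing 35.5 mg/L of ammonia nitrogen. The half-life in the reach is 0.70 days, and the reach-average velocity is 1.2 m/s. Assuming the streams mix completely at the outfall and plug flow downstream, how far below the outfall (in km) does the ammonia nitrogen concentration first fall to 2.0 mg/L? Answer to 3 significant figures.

Mixed concentration C = ΣQC/ΣQ = (1140·0.1900 + 167.0·35.50) / 1307 = 6145/1307 = 4.702 mg/L.
Half-life 0.70 d → k = ln 2 / 0.70 = 0.9902 d⁻¹.
Set 4.702·exp(−k·t) = 2.0 → t = ln(4.702/2.0)/k = 74580 s = 20.72 h.
Distance = v·t = 1.2·74580 = 89500 m = 89.50 km.

89.5 km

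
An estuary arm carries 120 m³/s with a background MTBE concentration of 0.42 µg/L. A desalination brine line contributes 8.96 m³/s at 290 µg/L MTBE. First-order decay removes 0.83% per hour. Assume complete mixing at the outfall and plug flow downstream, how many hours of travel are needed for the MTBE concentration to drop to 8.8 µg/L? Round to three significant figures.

102 h

Mass balance: C = (120.0·0.4200 + 8.960·290.0) / 129.0 = 2649/129.0 = 20.54 µg/L.
0.83%/h lost → k = −ln(1 − 0.0083) = 0.008335 h⁻¹.
20.54·exp(−k·t) = 8.8 → t = ln(20.54/8.8)/k = 366100 s = 101.7 h.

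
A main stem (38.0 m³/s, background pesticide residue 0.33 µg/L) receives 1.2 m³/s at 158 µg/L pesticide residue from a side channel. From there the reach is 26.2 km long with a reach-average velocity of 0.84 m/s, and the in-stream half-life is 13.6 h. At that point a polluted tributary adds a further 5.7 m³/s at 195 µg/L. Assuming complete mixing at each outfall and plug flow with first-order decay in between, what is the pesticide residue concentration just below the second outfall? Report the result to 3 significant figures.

27.6 µg/L

Flow-weighted average: C = (38.00·0.3300 + 1.200·158.0) / 39.20 = 202.1/39.20 = 5.157 µg/L; combined flow 39.20 m³/s.
Travel time t = 26.2·1000 / 0.84 = 31190 s = 8.664 h.
Half-life 13.6 h → k = ln 2 / 13.6 = 0.05097 h⁻¹ = 1.223 d⁻¹.
After decay, C = 5.157 × e^(−kt) = 5.157 × 0.6430 = 3.316 µg/L.
At the second outfall, C = (39.20·3.316 + 5.700·195.0) / (39.20 + 5.700) = 27.65 µg/L.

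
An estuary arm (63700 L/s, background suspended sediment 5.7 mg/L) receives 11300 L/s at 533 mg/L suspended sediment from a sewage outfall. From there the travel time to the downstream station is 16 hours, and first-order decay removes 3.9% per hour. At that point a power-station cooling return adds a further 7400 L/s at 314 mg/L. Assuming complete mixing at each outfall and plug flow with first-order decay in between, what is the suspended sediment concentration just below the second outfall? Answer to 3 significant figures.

Conservation of mass: C = (63700·5.700 + 11300·533.0) / 75000 = 6386000/75000 = 85.15 mg/L; combined flow 75000 L/s.
3.9%/h lost → k = −ln(1 − 0.039) = 0.03978 h⁻¹.
Decay over the reach: 85.15·exp(−kt) = 85.15·0.5291 = 45.05 mg/L.
Second outfall: C = (75000·45.05 + 7400·314.0)/82400 = 69.21 mg/L.

69.2 mg/L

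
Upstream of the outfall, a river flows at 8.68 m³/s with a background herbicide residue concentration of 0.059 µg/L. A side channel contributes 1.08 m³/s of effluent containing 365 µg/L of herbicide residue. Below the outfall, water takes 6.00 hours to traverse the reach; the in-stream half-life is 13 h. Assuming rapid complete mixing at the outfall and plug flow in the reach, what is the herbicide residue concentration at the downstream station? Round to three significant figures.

After mixing, C = (8.680·0.05900 + 1.080·365.0) / 9.760 = 394.7/9.760 = 40.44 µg/L.
Half-life 13 h → k = ln 2 / 13 = 0.05332 h⁻¹ = 1.280 d⁻¹.
Applying C = C₀e^(−kt): 40.44 × 0.7262 = 29.37 µg/L.

29.4 µg/L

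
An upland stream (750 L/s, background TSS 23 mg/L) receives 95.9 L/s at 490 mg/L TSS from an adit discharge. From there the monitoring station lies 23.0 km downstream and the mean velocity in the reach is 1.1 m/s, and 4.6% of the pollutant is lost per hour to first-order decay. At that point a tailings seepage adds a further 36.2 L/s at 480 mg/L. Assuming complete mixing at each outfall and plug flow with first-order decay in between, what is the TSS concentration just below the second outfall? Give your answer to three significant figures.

Mixed concentration C = ΣQC/ΣQ = (750.0·23.00 + 95.90·490.0) / 845.9 = 64240/845.9 = 75.94 mg/L; combined flow 845.9 L/s.
Travel time t = 23.0·1000 / 1.1 = 20910 s = 5.808 h.
4.6%/h lost → k = −ln(1 − 0.046) = 0.04709 h⁻¹.
After decay, C = 75.94 × e^(−kt) = 75.94 × 0.7607 = 57.77 mg/L.
Second outfall: C = (845.9·57.77 + 36.20·480.0)/882.1 = 75.10 mg/L.

75.1 mg/L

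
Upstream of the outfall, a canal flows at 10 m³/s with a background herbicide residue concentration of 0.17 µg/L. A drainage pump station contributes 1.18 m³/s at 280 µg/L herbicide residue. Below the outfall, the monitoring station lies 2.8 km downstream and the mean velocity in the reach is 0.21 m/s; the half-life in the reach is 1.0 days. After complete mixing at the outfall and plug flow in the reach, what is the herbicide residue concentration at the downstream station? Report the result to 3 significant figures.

26.7 µg/L

Flow-weighted average: C = (10.00·0.1700 + 1.180·280.0) / 11.18 = 332.1/11.18 = 29.70 µg/L.
Travel time t = 2.8·1000 / 0.21 = 13330 s = 3.704 h.
Half-life 1.0 d → k = ln 2 / 1.0 = 0.6931 d⁻¹.
Applying C = C₀e^(−kt): 29.70 × 0.8986 = 26.69 µg/L.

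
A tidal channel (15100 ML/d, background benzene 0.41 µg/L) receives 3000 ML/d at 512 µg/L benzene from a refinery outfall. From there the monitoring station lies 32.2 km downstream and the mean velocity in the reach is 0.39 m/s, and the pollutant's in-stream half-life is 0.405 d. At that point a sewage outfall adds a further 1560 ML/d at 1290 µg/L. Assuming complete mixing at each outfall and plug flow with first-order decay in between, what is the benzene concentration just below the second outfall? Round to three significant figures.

After mixing, C = (15100·0.4100 + 3000·512.0) / 18100 = 1542000/18100 = 85.20 µg/L; combined flow 18100 ML/d.
Travel time t = 32.2·1000 / 0.39 = 82560 s = 22.93 h.
Half-life 0.405 d → k = ln 2 / 0.405 = 1.711 d⁻¹.
Applying C = C₀e^(−kt): 85.20 × 0.1949 = 16.60 µg/L.
Second outfall: C = (18100·16.60 + 1560·1290)/19660 = 117.6 µg/L.

118 µg/L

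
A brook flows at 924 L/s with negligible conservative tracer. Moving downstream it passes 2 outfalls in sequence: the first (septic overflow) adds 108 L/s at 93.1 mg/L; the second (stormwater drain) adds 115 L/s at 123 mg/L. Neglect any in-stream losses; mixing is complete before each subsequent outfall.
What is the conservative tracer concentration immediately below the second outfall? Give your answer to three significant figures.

21.1 mg/L

Outfall 1: combined Q = 1032 L/s; C = (924.0·0 + 108.0·93.10)/1032 = 9.743 mg/L.
Outfall 2: combined Q = 1147 L/s; C = (1032·9.743 + 115.0·123.0)/1147 = 21.10 mg/L.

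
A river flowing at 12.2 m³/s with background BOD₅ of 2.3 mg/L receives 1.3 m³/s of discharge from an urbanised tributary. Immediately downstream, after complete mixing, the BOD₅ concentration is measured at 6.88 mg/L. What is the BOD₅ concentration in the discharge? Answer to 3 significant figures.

49.9 mg/L

Mass balance: 12.20·2.300 + 1.300·Cₑ = 13.50·6.880
→ Cₑ = (13.50·6.880 − 12.20·2.300) / 1.300 = 49.86 mg/L.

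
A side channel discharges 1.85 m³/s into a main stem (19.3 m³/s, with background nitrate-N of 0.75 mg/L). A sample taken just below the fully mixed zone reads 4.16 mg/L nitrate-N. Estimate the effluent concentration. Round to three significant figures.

Mass balance: 19.30·0.7500 + 1.850·Cₑ = 21.15·4.160
→ Cₑ = (21.15·4.160 − 19.30·0.7500) / 1.850 = 39.73 mg/L.

39.7 mg/L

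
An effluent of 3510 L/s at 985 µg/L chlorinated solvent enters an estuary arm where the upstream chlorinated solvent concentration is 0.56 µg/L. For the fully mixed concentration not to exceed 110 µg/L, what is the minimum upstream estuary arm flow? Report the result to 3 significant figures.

28100 L/s

Set C_mix = 110: (Q·0.5600 + 3510·985.0) / (Q + 3510) = 110
→ Q = 3510·(985.0 − 110)/(110 − 0.5600) = 28060 L/s.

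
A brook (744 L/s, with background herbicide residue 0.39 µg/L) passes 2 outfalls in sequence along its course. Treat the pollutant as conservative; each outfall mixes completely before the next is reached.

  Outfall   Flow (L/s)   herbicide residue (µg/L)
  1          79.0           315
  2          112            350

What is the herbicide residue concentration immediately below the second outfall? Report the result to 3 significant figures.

Below outfall 1: Q → 823.0 L/s, C = (744.0·0.3900 + 79.00·315.0)/823.0 = 30.59 µg/L.
Below outfall 2: Q → 935.0 L/s, C = (823.0·30.59 + 112.0·350.0)/935.0 = 68.85 µg/L.

68.9 µg/L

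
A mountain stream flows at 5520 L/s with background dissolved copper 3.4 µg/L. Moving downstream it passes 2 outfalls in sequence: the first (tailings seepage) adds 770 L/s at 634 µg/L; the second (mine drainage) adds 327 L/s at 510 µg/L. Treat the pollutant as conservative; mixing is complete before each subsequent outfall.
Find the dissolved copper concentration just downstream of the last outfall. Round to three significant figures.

Below outfall 1: Q → 6290 L/s, C = (5520·3.400 + 770.0·634.0)/6290 = 80.60 µg/L.
Below outfall 2: Q → 6617 L/s, C = (6290·80.60 + 327.0·510.0)/6617 = 101.8 µg/L.

102 µg/L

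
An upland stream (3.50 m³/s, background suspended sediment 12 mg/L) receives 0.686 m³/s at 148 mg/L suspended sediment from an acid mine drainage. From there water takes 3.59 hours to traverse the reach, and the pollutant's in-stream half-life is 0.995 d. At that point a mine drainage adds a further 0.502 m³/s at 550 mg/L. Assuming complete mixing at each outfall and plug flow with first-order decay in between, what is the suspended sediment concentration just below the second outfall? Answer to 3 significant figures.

Mixed concentration C = ΣQC/ΣQ = (3.500·12.00 + 0.6860·148.0) / 4.186 = 143.5/4.186 = 34.29 mg/L; combined flow 4.186 m³/s.
Half-life 0.995 d → k = ln 2 / 0.995 = 0.6966 d⁻¹.
Decay over the reach: 34.29·exp(−kt) = 34.29·0.9010 = 30.89 mg/L.
At the second outfall, C = (4.186·30.89 + 0.5020·550.0) / (4.186 + 0.5020) = 86.48 mg/L.

86.5 mg/L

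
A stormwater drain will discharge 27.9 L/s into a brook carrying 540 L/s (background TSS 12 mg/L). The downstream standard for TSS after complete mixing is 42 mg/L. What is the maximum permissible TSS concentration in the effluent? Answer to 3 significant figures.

At the limit, (Qr·Cr + Qe·Cₑ)/(Qr + Qe) = 42:
Cₑ = (567.9·42 − 540.0·12.00) / 27.90 = 622.6 mg/L.

623 mg/L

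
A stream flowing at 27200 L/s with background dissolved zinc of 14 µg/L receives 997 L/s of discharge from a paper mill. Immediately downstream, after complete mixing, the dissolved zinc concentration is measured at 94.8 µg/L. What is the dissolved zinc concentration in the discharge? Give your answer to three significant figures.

Mass balance: 27200·14.00 + 997.0·Cₑ = 28200·94.80
→ Cₑ = (28200·94.80 − 27200·14.00) / 997.0 = 2299 µg/L.

2300 µg/L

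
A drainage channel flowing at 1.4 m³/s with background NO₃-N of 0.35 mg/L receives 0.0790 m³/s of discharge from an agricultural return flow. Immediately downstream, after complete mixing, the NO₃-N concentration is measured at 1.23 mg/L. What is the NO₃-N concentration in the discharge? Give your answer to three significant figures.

Mass balance: 1.400·0.3500 + 0.07900·Cₑ = 1.479·1.230
→ Cₑ = (1.479·1.230 − 1.400·0.3500) / 0.07900 = 16.82 mg/L.

16.8 mg/L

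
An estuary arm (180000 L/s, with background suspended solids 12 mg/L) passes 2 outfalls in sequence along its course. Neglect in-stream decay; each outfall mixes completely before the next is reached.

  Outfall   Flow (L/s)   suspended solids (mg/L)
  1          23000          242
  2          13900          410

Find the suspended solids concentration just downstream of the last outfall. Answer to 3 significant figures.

61.9 mg/L

Outfall 1: combined Q = 203000 L/s; C = (180000·12.00 + 23000·242.0)/203000 = 38.06 mg/L.
Outfall 2: combined Q = 216900 L/s; C = (203000·38.06 + 13900·410.0)/216900 = 61.89 mg/L.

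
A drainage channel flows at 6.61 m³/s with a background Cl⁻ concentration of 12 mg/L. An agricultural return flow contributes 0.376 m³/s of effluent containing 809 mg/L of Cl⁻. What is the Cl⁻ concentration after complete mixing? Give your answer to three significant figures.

Conservation of mass: C = (6.610·12.00 + 0.3760·809.0) / 6.986 = 383.5/6.986 = 54.90 mg/L.

54.9 mg/L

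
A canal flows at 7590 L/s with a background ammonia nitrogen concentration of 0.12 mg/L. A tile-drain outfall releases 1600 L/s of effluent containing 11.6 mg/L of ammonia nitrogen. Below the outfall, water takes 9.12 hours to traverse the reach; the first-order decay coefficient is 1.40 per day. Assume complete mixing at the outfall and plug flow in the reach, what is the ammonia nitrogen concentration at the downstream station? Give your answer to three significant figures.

1.24 mg/L

Mixed concentration C = ΣQC/ΣQ = (7590·0.1200 + 1600·11.60) / 9190 = 19470/9190 = 2.119 mg/L.
Applying C = C₀e^(−kt): 2.119 × 0.5874 = 1.245 mg/L.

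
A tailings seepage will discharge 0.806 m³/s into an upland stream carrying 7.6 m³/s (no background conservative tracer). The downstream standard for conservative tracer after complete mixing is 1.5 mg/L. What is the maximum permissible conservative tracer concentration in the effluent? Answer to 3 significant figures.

At the limit, (Qr·Cr + Qe·Cₑ)/(Qr + Qe) = 1.5:
Cₑ = (8.406·1.5 − 7.600·0) / 0.8060 = 15.64 mg/L.

15.6 mg/L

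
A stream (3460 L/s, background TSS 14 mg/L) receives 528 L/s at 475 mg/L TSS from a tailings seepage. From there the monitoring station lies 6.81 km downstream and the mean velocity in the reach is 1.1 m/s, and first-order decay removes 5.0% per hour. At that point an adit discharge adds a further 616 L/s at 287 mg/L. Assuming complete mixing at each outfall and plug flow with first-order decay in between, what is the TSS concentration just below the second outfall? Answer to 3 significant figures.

97.9 mg/L

Flow-weighted average: C = (3460·14.00 + 528.0·475.0) / 3988 = 299200/3988 = 75.04 mg/L; combined flow 3988 L/s.
Travel time t = 6.81·1000 / 1.1 = 6191 s = 1.720 h.
5.0%/h lost → k = −ln(1 − 0.05) = 0.05129 h⁻¹.
Applying C = C₀e^(−kt): 75.04 × 0.9156 = 68.70 mg/L.
At the second outfall, C = (3988·68.70 + 616.0·287.0) / (3988 + 616.0) = 97.91 mg/L.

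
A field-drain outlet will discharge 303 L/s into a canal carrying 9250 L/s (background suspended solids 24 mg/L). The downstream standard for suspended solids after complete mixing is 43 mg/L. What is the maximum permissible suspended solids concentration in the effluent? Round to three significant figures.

623 mg/L

At the limit, (Qr·Cr + Qe·Cₑ)/(Qr + Qe) = 43:
Cₑ = (9553·43 − 9250·24.00) / 303.0 = 623.0 mg/L.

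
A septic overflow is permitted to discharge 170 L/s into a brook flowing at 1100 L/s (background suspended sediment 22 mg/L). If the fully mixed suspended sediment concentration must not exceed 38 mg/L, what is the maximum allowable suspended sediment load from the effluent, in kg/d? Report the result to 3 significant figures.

2080 kg/d

Mass balance at the limit: 1100·22.00 + 170.0·Cₑ = 1270·38 → Cₑ = 141.5 mg/L.
170.0 L/s = 0.1700 m³/s. Load = 0.1700 m³/s × 141.5 g/m³ × 86 400 s/d = 2079 kg/d.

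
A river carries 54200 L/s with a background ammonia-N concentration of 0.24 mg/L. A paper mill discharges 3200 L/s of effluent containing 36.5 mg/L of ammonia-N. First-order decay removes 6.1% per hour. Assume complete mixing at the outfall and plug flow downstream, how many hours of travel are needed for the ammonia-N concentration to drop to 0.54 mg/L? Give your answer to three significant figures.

22.8 h

Conservation of mass: C = (54200·0.2400 + 3200·36.50) / 57400 = 129800/57400 = 2.261 mg/L.
6.1%/h lost → k = −ln(1 − 0.061) = 0.06294 h⁻¹.
2.261·exp(−k·t) = 0.54 → t = ln(2.261/0.54)/k = 81920 s = 22.76 h.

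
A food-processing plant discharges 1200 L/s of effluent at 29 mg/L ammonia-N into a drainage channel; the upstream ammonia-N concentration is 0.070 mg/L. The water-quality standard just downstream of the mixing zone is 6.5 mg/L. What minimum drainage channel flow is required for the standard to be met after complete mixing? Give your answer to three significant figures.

4200 L/s

Set C_mix = 6.5: (Q·0.07000 + 1200·29.00) / (Q + 1200) = 6.5
→ Q = 1200·(29.00 − 6.5)/(6.5 − 0.07000) = 4199 L/s.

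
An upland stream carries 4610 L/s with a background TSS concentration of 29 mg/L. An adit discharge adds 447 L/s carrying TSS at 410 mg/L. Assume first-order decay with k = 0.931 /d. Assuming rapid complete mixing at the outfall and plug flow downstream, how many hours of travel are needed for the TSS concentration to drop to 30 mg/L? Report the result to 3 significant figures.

Conservation of mass: C = (4610·29.00 + 447.0·410.0) / 5057 = 317000/5057 = 62.68 mg/L.
62.68·exp(−k·t) = 30 → t = ln(62.68/30)/k = 68380 s = 18.99 h.

19.0 h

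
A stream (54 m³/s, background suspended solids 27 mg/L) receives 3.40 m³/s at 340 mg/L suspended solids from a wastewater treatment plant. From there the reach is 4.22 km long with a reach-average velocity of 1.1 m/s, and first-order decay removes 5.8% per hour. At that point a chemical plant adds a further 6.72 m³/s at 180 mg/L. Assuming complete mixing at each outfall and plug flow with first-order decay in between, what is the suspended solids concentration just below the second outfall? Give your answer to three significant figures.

57.1 mg/L

Mass balance: C = (54.00·27.00 + 3.400·340.0) / 57.40 = 2614/57.40 = 45.54 mg/L; combined flow 57.40 m³/s.
Travel time t = 4.22·1000 / 1.1 = 3836 s = 1.066 h.
5.8%/h lost → k = −ln(1 − 0.058) = 0.05975 h⁻¹.
Applying C = C₀e^(−kt): 45.54 × 0.9383 = 42.73 mg/L.
Second outfall: C = (57.40·42.73 + 6.720·180.0)/64.12 = 57.12 mg/L.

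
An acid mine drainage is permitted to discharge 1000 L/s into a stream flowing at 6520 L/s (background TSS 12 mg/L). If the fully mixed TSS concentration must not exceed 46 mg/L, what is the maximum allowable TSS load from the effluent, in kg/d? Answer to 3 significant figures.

Mass balance at the limit: 6520·12.00 + 1000·Cₑ = 7520·46 → Cₑ = 267.7 mg/L.
1000 L/s = 1.000 m³/s. Load = 1.000 m³/s × 267.7 g/m³ × 86 400 s/d = 23130 kg/d.

23100 kg/d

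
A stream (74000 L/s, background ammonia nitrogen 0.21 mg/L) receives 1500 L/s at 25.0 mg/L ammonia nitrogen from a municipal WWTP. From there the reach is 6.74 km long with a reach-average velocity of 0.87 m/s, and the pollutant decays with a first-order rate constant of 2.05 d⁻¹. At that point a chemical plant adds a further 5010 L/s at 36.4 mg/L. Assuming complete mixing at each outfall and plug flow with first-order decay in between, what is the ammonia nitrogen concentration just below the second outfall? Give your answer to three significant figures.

After mixing, C = (74000·0.2100 + 1500·25.00) / 75500 = 53040/75500 = 0.7025 mg/L; combined flow 75500 L/s.
Travel time t = 6.74·1000 / 0.87 = 7747 s = 2.152 h.
Decay over the reach: 0.7025·exp(−kt) = 0.7025·0.8321 = 0.5846 mg/L.
At the second outfall, C = (75500·0.5846 + 5010·36.40) / (75500 + 5010) = 2.813 mg/L.

2.81 mg/L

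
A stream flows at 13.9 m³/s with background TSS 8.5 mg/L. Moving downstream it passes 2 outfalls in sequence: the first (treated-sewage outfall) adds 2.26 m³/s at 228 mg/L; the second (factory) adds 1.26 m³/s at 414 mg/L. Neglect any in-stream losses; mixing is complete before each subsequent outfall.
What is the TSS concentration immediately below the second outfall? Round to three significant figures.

Below outfall 1: Q → 16.16 m³/s, C = (13.90·8.500 + 2.260·228.0)/16.16 = 39.20 mg/L.
Below outfall 2: Q → 17.42 m³/s, C = (16.16·39.20 + 1.260·414.0)/17.42 = 66.31 mg/L.

66.3 mg/L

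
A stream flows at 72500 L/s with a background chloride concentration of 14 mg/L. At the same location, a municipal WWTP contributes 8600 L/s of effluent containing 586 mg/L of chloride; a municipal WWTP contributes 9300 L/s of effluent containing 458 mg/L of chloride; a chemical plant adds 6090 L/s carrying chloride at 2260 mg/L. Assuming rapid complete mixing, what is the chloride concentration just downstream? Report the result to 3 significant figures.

Conservation of mass: C = (72500·14.00 + 8600·586.0 + 9300·458.0 + 6090·2260) / 96490 = 24080000/96490 = 249.5 mg/L.

250 mg/L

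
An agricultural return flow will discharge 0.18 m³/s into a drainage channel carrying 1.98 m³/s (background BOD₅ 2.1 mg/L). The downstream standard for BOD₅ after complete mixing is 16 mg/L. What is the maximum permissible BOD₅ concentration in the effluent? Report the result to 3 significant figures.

169 mg/L

At the limit, (Qr·Cr + Qe·Cₑ)/(Qr + Qe) = 16:
Cₑ = (2.160·16 − 1.980·2.100) / 0.1800 = 168.9 mg/L.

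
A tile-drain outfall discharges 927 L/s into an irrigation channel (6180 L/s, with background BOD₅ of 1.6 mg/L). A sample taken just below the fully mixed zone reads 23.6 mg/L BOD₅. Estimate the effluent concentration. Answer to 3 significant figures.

170 mg/L

Mass balance: 6180·1.600 + 927.0·Cₑ = 7107·23.60
→ Cₑ = (7107·23.60 − 6180·1.600) / 927.0 = 170.3 mg/L.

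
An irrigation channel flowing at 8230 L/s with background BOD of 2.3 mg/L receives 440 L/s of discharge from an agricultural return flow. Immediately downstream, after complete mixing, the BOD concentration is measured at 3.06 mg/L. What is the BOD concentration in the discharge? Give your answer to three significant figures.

17.3 mg/L

Mass balance: 8230·2.300 + 440.0·Cₑ = 8670·3.060
→ Cₑ = (8670·3.060 − 8230·2.300) / 440.0 = 17.28 mg/L.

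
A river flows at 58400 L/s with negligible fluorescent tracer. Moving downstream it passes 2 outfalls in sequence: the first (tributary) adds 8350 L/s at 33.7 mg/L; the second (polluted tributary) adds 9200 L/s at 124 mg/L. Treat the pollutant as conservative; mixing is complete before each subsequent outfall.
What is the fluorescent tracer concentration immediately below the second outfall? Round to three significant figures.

18.7 mg/L

After outfall 1: Q = 58400 + 8350 = 66750 L/s; C = (58400·0 + 8350·33.70)/66750 = 4.216 mg/L.
After outfall 2: Q = 66750 + 9200 = 75950 L/s; C = (66750·4.216 + 9200·124.0)/75950 = 18.73 mg/L.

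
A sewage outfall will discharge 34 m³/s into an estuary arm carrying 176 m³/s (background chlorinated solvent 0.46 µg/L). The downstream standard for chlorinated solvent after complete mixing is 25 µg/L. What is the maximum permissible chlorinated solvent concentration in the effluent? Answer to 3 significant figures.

At the limit, (Qr·Cr + Qe·Cₑ)/(Qr + Qe) = 25:
Cₑ = (210.0·25 − 176.0·0.4600) / 34.00 = 152.0 µg/L.

152 µg/L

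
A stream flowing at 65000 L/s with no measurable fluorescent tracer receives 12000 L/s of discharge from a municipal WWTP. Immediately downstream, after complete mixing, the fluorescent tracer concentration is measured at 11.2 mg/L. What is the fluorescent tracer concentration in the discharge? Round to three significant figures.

Mass balance: 65000·0 + 12000·Cₑ = 77000·11.20
→ Cₑ = (77000·11.20 − 65000·0) / 12000 = 71.87 mg/L.

71.9 mg/L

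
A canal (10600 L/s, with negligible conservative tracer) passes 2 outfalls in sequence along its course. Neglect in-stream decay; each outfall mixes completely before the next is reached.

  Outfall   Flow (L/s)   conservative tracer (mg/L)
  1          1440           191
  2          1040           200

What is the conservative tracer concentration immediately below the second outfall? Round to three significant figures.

36.9 mg/L

After outfall 1: Q = 10600 + 1440 = 12040 L/s; C = (10600·0 + 1440·191.0)/12040 = 22.84 mg/L.
After outfall 2: Q = 12040 + 1040 = 13080 L/s; C = (12040·22.84 + 1040·200.0)/13080 = 36.93 mg/L.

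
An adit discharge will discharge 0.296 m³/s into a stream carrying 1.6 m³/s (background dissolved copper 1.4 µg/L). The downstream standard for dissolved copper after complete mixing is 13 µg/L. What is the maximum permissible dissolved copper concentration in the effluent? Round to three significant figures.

75.7 µg/L

At the limit, (Qr·Cr + Qe·Cₑ)/(Qr + Qe) = 13:
Cₑ = (1.896·13 − 1.600·1.400) / 0.2960 = 75.70 µg/L.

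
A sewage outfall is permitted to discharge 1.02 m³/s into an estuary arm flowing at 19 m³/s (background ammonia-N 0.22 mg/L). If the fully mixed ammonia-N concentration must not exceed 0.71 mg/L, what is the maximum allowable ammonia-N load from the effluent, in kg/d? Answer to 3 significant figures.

Mass balance at the limit: 19.00·0.2200 + 1.020·Cₑ = 20.02·0.71 → Cₑ = 9.837 mg/L.
Load = 1.020 m³/s × 9.837 g/m³ × 86 400 s/d = 867.0 kg/d.

867 kg/d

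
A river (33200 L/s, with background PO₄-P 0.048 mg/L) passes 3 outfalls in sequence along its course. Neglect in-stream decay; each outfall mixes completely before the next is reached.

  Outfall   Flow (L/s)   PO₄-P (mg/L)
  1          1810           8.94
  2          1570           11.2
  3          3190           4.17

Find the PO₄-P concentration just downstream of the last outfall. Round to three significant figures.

1.22 mg/L

Below outfall 1: Q → 35010 L/s, C = (33200·0.04800 + 1810·8.940)/35010 = 0.5077 mg/L.
Below outfall 2: Q → 36580 L/s, C = (35010·0.5077 + 1570·11.20)/36580 = 0.9666 mg/L.
Below outfall 3: Q → 39770 L/s, C = (36580·0.9666 + 3190·4.170)/39770 = 1.224 mg/L.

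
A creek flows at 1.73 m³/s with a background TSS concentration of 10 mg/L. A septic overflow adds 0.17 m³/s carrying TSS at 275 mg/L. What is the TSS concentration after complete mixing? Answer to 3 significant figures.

33.7 mg/L

After mixing, C = (1.730·10.00 + 0.1700·275.0) / 1.900 = 64.05/1.900 = 33.71 mg/L.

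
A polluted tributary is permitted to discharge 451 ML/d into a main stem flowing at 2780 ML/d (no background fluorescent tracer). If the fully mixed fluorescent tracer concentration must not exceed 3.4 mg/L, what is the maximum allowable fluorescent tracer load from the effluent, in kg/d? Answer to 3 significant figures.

Mass balance at the limit: 2780·0 + 451.0·Cₑ = 3231·3.4 → Cₑ = 24.36 mg/L.
451.0 ML/d = 5.220 m³/s. Load = 5.220 m³/s × 24.36 g/m³ × 86 400 s/d = 10990 kg/d.

11000 kg/d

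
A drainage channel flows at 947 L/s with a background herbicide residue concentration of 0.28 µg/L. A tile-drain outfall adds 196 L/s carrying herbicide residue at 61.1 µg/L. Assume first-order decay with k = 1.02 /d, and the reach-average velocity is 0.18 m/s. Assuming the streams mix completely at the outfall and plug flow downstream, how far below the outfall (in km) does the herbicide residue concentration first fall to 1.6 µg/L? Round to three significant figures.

29.0 km

Flow-weighted average: C = (947.0·0.2800 + 196.0·61.10) / 1143 = 12240/1143 = 10.71 µg/L.
Set 10.71·exp(−k·t) = 1.6 → t = ln(10.71/1.6)/k = 161000 s = 44.73 h.
Distance = v·t = 0.18·161000 = 28990 m = 28.99 km.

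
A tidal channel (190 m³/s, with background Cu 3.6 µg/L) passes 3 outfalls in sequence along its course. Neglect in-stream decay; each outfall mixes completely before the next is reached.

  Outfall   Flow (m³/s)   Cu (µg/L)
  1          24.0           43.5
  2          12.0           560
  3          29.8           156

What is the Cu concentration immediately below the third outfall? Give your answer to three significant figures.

Below outfall 1: Q → 214.0 m³/s, C = (190.0·3.600 + 24.00·43.50)/214.0 = 8.075 µg/L.
Below outfall 2: Q → 226.0 m³/s, C = (214.0·8.075 + 12.00·560.0)/226.0 = 37.38 µg/L.
Below outfall 3: Q → 255.8 m³/s, C = (226.0·37.38 + 29.80·156.0)/255.8 = 51.20 µg/L.

51.2 µg/L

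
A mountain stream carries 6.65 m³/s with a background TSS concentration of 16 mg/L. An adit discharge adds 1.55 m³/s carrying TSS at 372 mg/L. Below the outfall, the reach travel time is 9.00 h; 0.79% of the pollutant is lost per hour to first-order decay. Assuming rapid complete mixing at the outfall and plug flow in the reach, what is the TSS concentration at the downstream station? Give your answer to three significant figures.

77.6 mg/L

Flow-weighted average: C = (6.650·16.00 + 1.550·372.0) / 8.200 = 683.0/8.200 = 83.29 mg/L.
0.79%/h lost → k = −ln(1 − 0.0079) = 0.007931 h⁻¹.
Applying C = C₀e^(−kt): 83.29 × 0.9311 = 77.55 mg/L.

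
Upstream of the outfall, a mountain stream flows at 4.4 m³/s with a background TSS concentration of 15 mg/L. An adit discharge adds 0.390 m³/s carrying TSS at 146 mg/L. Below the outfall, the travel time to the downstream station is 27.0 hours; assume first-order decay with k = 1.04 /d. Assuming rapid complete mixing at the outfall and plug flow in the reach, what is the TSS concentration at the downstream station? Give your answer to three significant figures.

Mass balance: C = (4.400·15.00 + 0.3900·146.0) / 4.790 = 122.9/4.790 = 25.67 mg/L.
After decay, C = 25.67 × e^(−kt) = 25.67 × 0.3104 = 7.966 mg/L.

7.97 mg/L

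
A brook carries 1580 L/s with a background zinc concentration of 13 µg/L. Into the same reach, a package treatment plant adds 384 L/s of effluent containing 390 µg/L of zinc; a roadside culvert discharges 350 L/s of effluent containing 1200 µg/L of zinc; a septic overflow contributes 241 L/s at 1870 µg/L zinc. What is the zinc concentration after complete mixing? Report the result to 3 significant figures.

407 µg/L

Mixed concentration C = ΣQC/ΣQ = (1580·13.00 + 384.0·390.0 + 350.0·1200 + 241.0·1870) / 2555 = 1041000/2555 = 407.4 µg/L.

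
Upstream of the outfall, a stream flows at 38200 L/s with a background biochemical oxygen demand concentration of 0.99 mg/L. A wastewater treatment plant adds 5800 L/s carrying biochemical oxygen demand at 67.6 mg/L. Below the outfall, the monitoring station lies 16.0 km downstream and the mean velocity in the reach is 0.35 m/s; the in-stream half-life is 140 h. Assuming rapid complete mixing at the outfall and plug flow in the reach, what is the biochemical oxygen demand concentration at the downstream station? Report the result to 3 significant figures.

9.18 mg/L

After mixing, C = (38200·0.9900 + 5800·67.60) / 44000 = 429900/44000 = 9.770 mg/L.
Travel time t = 16.0·1000 / 0.35 = 45710 s = 12.70 h.
Half-life 140 h → k = ln 2 / 140 = 0.004951 h⁻¹ = 0.1188 d⁻¹.
After decay, C = 9.770 × e^(−kt) = 9.770 × 0.9391 = 9.175 mg/L.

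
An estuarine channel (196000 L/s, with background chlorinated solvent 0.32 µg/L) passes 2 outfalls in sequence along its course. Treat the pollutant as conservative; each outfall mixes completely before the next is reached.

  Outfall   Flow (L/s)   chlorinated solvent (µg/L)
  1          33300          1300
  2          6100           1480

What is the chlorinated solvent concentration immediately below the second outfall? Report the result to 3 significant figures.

Below outfall 1: Q → 229300 L/s, C = (196000·0.3200 + 33300·1300)/229300 = 189.1 µg/L.
Below outfall 2: Q → 235400 L/s, C = (229300·189.1 + 6100·1480)/235400 = 222.5 µg/L.

223 µg/L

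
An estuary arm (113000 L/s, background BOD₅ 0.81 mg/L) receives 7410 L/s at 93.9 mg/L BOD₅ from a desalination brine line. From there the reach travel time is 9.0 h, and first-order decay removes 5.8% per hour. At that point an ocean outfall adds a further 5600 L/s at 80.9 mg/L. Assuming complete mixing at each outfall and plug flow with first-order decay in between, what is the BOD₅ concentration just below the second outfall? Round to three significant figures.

Flow-weighted average: C = (113000·0.8100 + 7410·93.90) / 120400 = 787300/120400 = 6.539 mg/L; combined flow 120400 L/s.
5.8%/h lost → k = −ln(1 − 0.058) = 0.05975 h⁻¹.
Applying C = C₀e^(−kt): 6.539 × 0.5841 = 3.819 mg/L.
Second outfall: C = (120400·3.819 + 5600·80.90)/126000 = 7.245 mg/L.

7.24 mg/L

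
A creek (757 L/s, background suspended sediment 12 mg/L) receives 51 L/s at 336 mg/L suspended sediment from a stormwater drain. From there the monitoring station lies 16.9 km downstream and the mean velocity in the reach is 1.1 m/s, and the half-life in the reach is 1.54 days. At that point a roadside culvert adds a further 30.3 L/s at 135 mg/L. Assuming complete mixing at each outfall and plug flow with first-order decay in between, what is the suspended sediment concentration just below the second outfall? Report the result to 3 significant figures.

Conservation of mass: C = (757.0·12.00 + 51.00·336.0) / 808.0 = 26220/808.0 = 32.45 mg/L; combined flow 808.0 L/s.
Travel time t = 16.9·1000 / 1.1 = 15360 s = 4.268 h.
Half-life 1.54 d → k = ln 2 / 1.54 = 0.4501 d⁻¹.
Applying C = C₀e^(−kt): 32.45 × 0.9231 = 29.95 mg/L.
Second outfall: C = (808.0·29.95 + 30.30·135.0)/838.3 = 33.75 mg/L.

33.8 mg/L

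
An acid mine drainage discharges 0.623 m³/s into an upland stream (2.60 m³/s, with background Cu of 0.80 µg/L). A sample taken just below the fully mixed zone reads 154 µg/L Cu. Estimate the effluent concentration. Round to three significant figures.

Mass balance: 2.600·0.8000 + 0.6230·Cₑ = 3.223·154.0
→ Cₑ = (3.223·154.0 − 2.600·0.8000) / 0.6230 = 793.4 µg/L.

793 µg/L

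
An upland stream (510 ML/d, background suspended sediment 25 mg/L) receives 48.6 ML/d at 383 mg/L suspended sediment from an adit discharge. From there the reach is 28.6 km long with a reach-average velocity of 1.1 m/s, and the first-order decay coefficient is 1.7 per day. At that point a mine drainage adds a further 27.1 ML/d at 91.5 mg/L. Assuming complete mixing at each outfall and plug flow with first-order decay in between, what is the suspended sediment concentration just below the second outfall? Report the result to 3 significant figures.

36.3 mg/L

Conservation of mass: C = (510.0·25.00 + 48.60·383.0) / 558.6 = 31360/558.6 = 56.15 mg/L; combined flow 558.6 ML/d.
Travel time t = 28.6·1000 / 1.1 = 26000 s = 7.222 h.
First-order decay: C = 56.15·exp(−k·t) = 56.15·0.5996 = 33.66 mg/L.
At the second outfall, C = (558.6·33.66 + 27.10·91.50) / (558.6 + 27.10) = 36.34 mg/L.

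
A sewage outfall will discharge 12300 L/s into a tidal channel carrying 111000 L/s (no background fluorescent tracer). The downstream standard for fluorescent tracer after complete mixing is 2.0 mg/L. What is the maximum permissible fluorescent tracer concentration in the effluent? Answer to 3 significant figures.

20.0 mg/L

At the limit, (Qr·Cr + Qe·Cₑ)/(Qr + Qe) = 2.0:
Cₑ = (123300·2.0 − 111000·0) / 12300 = 20.05 mg/L.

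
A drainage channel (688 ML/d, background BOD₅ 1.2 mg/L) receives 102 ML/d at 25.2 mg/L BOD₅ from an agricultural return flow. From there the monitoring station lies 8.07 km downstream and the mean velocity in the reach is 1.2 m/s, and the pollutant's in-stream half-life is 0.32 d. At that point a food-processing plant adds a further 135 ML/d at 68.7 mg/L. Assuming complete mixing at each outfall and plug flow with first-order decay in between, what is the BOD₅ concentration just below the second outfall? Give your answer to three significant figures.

Conservation of mass: C = (688.0·1.200 + 102.0·25.20) / 790.0 = 3396/790.0 = 4.299 mg/L; combined flow 790.0 ML/d.
Travel time t = 8.07·1000 / 1.2 = 6725 s = 1.868 h.
Half-life 0.32 d → k = ln 2 / 0.32 = 2.166 d⁻¹.
First-order decay: C = 4.299·exp(−k·t) = 4.299·0.8448 = 3.632 mg/L.
Second outfall: C = (790.0·3.632 + 135.0·68.70)/925.0 = 13.13 mg/L.

13.1 mg/L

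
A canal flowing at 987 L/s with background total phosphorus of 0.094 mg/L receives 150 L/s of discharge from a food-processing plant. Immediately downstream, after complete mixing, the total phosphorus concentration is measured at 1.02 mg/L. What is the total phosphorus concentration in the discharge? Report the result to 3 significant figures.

7.11 mg/L

Mass balance: 987.0·0.09400 + 150.0·Cₑ = 1137·1.020
→ Cₑ = (1137·1.020 − 987.0·0.09400) / 150.0 = 7.113 mg/L.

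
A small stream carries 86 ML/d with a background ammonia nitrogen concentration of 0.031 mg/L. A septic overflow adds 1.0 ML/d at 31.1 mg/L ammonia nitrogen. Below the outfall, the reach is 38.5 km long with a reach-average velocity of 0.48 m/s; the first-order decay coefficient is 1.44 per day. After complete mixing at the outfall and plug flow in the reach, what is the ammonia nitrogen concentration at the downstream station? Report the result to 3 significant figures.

Mixed concentration C = ΣQC/ΣQ = (86.00·0.03100 + 1.000·31.10) / 87.00 = 33.77/87.00 = 0.3881 mg/L.
Travel time t = 38.5·1000 / 0.48 = 80210 s = 22.28 h.
First-order decay: C = 0.3881·exp(−k·t) = 0.3881·0.2627 = 0.1020 mg/L.

0.102 mg/L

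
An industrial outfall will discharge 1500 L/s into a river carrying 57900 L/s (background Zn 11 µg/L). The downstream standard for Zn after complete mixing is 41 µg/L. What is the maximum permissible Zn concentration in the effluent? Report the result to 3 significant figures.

1200 µg/L

At the limit, (Qr·Cr + Qe·Cₑ)/(Qr + Qe) = 41:
Cₑ = (59400·41 − 57900·11.00) / 1500 = 1199 µg/L.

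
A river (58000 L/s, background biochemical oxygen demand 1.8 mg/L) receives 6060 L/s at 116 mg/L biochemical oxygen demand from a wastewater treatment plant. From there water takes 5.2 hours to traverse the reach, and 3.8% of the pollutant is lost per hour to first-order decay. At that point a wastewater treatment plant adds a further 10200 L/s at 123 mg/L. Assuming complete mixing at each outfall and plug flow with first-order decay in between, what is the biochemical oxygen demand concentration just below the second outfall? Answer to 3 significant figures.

Flow-weighted average: C = (58000·1.800 + 6060·116.0) / 64060 = 807400/64060 = 12.60 mg/L; combined flow 64060 L/s.
3.8%/h lost → k = −ln(1 − 0.038) = 0.03874 h⁻¹.
After decay, C = 12.60 × e^(−kt) = 12.60 × 0.8175 = 10.30 mg/L.
At the second outfall, C = (64060·10.30 + 10200·123.0) / (64060 + 10200) = 25.78 mg/L.

25.8 mg/L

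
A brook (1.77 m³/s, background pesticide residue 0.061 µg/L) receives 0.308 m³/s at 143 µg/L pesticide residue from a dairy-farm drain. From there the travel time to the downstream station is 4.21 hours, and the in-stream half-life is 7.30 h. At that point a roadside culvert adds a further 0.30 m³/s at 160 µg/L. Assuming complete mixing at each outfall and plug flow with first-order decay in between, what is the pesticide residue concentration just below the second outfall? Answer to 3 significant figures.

Mixed concentration C = ΣQC/ΣQ = (1.770·0.06100 + 0.3080·143.0) / 2.078 = 44.15/2.078 = 21.25 µg/L; combined flow 2.078 m³/s.
Half-life 7.30 h → k = ln 2 / 7.30 = 0.09495 h⁻¹ = 2.279 d⁻¹.
After decay, C = 21.25 × e^(−kt) = 21.25 × 0.6705 = 14.25 µg/L.
At the second outfall, C = (2.078·14.25 + 0.3000·160.0) / (2.078 + 0.3000) = 32.63 µg/L.

32.6 µg/L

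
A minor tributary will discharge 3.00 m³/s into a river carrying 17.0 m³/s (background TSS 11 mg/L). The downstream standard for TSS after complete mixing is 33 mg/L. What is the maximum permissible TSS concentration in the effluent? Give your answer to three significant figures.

At the limit, (Qr·Cr + Qe·Cₑ)/(Qr + Qe) = 33:
Cₑ = (20.00·33 − 17.00·11.00) / 3.000 = 157.7 mg/L.

158 mg/L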